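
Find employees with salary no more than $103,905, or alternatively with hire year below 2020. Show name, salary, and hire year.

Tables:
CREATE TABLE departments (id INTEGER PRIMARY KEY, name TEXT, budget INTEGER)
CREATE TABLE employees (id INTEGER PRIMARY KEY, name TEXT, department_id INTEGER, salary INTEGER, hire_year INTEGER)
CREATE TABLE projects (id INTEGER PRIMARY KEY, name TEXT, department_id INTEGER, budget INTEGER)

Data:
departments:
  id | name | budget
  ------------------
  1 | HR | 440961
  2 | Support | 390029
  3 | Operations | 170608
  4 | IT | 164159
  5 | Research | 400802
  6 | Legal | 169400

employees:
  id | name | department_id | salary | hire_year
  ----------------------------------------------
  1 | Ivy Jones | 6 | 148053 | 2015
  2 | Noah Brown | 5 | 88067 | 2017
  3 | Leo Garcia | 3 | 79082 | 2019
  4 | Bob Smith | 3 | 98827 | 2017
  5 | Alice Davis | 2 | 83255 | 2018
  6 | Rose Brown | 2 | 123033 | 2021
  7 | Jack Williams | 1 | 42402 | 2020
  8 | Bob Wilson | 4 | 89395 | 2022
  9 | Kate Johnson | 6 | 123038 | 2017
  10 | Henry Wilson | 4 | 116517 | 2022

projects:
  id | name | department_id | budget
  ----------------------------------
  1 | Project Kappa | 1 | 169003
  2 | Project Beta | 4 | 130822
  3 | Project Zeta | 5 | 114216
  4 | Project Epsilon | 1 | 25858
SELECT name, salary, hire_year FROM employees WHERE salary <= 103905 OR hire_year < 2020

Execution result:
name | salary | hire_year
Ivy Jones | 148053 | 2015
Noah Brown | 88067 | 2017
Leo Garcia | 79082 | 2019
Bob Smith | 98827 | 2017
Alice Davis | 83255 | 2018
Jack Williams | 42402 | 2020
Bob Wilson | 89395 | 2022
Kate Johnson | 123038 | 2017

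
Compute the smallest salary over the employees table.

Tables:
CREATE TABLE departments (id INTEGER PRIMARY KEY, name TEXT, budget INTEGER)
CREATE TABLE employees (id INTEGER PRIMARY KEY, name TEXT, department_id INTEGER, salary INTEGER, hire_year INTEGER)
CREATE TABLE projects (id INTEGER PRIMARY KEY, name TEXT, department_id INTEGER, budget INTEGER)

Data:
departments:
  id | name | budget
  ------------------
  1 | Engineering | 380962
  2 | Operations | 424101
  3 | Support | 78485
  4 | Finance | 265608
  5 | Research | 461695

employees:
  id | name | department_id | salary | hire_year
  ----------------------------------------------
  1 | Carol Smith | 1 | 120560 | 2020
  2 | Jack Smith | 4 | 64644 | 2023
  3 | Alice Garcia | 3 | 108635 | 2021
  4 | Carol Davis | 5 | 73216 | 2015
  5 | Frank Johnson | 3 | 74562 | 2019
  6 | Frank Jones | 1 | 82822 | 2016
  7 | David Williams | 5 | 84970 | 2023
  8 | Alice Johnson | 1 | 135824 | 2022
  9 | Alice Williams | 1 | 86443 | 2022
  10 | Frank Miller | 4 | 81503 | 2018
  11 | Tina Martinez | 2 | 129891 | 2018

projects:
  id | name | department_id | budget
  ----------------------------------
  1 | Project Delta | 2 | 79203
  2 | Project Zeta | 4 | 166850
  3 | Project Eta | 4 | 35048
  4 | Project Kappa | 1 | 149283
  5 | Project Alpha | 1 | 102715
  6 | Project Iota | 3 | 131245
SELECT MIN(salary) FROM employees

Execution result:
64644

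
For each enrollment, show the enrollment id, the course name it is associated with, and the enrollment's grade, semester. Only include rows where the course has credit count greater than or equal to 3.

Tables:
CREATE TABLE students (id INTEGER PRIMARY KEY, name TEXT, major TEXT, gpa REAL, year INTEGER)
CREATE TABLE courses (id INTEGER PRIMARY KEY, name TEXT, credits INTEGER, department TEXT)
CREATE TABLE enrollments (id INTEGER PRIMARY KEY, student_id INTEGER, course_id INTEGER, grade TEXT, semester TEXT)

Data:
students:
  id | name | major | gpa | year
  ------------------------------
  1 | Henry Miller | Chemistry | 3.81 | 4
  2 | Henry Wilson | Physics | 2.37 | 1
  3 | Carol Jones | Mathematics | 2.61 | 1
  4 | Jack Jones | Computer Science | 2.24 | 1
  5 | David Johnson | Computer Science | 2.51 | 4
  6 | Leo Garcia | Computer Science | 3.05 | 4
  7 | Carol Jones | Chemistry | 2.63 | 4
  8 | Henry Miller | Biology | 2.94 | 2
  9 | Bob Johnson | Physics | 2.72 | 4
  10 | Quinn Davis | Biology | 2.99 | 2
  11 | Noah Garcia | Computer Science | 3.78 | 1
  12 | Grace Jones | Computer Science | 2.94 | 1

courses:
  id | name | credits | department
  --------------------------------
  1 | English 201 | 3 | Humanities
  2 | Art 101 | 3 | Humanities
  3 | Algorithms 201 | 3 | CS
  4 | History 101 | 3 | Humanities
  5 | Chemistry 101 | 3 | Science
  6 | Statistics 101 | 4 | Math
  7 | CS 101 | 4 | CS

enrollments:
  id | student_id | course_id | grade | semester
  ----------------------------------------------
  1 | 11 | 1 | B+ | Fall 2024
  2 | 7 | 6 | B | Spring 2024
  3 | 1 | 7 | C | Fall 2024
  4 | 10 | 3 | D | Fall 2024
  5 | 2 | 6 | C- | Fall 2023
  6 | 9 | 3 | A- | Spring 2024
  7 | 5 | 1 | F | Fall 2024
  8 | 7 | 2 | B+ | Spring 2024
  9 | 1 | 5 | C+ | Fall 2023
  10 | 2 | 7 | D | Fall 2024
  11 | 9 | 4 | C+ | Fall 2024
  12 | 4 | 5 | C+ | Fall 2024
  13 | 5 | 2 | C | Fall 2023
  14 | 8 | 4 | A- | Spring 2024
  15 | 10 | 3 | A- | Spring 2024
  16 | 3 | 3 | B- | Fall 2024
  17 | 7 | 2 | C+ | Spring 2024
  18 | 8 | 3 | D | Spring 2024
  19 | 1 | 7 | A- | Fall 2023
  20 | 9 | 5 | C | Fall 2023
SELECT c.id, p.name AS course, c.grade, c.semester FROM enrollments c JOIN courses p ON c.course_id = p.id WHERE p.credits >= 3

Execution result:
id | course | grade | semester
1 | English 201 | B+ | Fall 2024
2 | Statistics 101 | B | Spring 2024
3 | CS 101 | C | Fall 2024
4 | Algorithms 201 | D | Fall 2024
5 | Statistics 101 | C- | Fall 2023
6 | Algorithms 201 | A- | Spring 2024
7 | English 201 | F | Fall 2024
8 | Art 101 | B+ | Spring 2024
9 | Chemistry 101 | C+ | Fall 2023
10 | CS 101 | D | Fall 2024
11 | History 101 | C+ | Fall 2024
12 | Chemistry 101 | C+ | Fall 2024
13 | Art 101 | C | Fall 2023
14 | History 101 | A- | Spring 2024
15 | Algorithms 201 | A- | Spring 2024
16 | Algorithms 201 | B- | Fall 2024
17 | Art 101 | C+ | Spring 2024
18 | Algorithms 201 | D | Spring 2024
19 | CS 101 | A- | Fall 2023
20 | Chemistry 101 | C | Fall 2023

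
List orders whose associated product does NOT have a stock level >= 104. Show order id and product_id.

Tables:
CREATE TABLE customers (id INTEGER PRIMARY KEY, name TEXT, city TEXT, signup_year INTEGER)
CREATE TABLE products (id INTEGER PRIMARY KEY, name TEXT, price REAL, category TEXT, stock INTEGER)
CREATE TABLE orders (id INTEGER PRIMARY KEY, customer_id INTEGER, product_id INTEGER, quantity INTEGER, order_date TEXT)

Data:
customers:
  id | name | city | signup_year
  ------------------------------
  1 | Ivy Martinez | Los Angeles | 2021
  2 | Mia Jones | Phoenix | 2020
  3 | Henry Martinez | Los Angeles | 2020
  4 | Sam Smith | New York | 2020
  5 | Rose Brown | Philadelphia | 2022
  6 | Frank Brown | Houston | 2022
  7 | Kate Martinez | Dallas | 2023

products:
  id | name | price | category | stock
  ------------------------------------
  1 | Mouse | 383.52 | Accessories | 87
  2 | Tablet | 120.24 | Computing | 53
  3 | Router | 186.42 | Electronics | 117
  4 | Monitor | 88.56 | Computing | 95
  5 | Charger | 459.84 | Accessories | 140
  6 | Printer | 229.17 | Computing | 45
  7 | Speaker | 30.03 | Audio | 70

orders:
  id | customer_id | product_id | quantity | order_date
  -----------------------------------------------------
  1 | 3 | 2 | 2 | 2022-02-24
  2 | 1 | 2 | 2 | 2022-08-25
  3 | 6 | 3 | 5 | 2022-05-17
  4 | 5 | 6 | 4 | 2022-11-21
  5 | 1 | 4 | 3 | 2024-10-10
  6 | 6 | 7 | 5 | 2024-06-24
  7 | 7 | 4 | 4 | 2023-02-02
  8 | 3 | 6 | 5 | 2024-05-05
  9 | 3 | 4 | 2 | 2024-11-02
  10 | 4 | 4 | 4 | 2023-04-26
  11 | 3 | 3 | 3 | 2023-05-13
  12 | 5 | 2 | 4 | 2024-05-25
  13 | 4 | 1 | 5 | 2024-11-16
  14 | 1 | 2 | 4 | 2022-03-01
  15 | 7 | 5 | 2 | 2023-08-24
SELECT id, product_id FROM orders WHERE product_id NOT IN (SELECT id FROM products WHERE stock >= 104)

Execution result:
id | product_id
1 | 2
2 | 2
4 | 6
5 | 4
6 | 7
7 | 4
8 | 6
9 | 4
10 | 4
12 | 2
13 | 1
14 | 2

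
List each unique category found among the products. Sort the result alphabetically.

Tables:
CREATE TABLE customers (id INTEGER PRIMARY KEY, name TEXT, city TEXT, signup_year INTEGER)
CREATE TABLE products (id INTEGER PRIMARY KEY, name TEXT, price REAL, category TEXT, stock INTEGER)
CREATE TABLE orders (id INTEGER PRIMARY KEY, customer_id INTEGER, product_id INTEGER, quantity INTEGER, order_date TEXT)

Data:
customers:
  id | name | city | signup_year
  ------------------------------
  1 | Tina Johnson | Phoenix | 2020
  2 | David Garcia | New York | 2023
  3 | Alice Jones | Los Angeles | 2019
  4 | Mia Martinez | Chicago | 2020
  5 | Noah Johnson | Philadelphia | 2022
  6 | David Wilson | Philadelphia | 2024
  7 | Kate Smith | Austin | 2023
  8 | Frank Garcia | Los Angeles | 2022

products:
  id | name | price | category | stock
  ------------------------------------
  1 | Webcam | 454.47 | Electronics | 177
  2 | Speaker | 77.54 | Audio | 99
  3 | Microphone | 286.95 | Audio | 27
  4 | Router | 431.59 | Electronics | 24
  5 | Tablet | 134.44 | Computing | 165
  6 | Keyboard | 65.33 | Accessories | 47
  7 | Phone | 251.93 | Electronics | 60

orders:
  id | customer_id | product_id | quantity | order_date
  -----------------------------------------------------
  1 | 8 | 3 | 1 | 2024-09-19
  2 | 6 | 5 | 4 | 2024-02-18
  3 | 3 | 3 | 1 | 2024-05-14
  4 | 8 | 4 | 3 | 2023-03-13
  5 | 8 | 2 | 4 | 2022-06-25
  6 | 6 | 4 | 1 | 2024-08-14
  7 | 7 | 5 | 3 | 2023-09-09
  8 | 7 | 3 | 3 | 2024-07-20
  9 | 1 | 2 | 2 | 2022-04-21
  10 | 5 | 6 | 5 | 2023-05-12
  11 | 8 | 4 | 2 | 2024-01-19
SELECT DISTINCT category FROM products ORDER BY category

Execution result:
category
Accessories
Audio
Computing
Electronics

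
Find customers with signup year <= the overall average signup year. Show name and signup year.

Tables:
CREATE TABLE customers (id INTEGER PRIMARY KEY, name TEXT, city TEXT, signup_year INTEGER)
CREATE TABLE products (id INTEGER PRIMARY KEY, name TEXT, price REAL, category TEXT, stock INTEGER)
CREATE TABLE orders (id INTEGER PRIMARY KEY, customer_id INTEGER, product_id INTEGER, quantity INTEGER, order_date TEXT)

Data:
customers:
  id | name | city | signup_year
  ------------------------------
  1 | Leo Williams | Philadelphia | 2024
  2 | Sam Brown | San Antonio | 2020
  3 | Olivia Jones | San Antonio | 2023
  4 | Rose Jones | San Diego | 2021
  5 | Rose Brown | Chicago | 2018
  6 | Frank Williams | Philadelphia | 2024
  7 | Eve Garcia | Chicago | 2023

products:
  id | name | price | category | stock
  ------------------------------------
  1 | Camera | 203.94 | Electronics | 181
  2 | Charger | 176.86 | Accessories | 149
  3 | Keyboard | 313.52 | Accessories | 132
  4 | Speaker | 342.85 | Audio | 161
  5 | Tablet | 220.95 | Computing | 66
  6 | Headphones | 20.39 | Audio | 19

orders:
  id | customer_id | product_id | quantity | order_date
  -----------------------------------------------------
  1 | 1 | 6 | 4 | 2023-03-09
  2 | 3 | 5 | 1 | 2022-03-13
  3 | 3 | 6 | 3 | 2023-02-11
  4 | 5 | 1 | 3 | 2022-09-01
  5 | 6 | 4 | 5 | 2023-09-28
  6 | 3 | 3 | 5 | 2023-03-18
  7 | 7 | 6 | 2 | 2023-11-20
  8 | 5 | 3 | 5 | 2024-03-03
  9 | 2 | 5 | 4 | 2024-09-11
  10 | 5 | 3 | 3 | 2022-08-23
SELECT name, signup_year FROM customers WHERE signup_year <= (SELECT AVG(signup_year) FROM customers)

Execution result:
name | signup_year
Sam Brown | 2020
Rose Jones | 2021
Rose Brown | 2018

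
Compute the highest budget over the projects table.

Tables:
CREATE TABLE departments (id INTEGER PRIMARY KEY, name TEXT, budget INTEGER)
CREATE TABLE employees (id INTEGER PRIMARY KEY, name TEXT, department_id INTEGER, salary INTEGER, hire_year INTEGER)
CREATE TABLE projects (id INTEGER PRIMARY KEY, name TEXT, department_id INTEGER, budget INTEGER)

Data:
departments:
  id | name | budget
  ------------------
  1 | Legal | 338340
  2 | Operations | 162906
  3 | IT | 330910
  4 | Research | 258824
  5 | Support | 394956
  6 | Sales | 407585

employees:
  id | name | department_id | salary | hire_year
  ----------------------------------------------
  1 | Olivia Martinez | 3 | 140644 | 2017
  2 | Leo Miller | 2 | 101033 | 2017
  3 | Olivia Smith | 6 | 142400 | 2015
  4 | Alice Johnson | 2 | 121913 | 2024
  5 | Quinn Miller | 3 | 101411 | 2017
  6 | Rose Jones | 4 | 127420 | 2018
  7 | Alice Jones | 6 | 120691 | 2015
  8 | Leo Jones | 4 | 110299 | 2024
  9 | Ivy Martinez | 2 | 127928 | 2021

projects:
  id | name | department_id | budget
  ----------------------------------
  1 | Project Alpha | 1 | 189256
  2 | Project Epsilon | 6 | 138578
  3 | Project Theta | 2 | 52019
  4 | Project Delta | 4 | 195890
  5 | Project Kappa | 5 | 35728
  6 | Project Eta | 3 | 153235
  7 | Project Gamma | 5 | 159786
SELECT MAX(budget) FROM projects

Execution result:
195890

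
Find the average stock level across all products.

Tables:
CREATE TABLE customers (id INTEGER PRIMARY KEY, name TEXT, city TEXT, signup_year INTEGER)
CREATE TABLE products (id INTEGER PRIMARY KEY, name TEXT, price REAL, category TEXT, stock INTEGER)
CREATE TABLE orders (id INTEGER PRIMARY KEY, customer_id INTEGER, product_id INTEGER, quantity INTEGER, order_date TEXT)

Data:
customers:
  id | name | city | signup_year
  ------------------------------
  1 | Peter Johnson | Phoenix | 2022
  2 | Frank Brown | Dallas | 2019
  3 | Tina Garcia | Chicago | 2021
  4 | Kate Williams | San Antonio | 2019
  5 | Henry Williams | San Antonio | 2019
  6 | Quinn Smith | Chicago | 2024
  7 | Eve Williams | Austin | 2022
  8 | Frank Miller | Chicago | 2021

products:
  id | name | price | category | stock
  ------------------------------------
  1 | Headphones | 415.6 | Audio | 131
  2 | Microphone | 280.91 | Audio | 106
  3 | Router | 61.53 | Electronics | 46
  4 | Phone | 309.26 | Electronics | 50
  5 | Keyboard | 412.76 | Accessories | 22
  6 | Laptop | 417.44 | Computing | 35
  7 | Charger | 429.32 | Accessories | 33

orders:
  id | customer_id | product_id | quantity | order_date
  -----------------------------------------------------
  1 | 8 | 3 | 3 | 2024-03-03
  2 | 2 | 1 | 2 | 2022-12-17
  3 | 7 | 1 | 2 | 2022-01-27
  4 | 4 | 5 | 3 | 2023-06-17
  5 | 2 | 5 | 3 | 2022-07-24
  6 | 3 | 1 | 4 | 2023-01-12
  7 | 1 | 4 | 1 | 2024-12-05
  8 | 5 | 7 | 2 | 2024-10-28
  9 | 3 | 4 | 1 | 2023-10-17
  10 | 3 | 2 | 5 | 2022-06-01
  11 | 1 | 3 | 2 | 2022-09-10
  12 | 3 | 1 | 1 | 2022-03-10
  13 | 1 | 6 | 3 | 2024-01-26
SELECT AVG(stock) FROM products

Execution result:
60.43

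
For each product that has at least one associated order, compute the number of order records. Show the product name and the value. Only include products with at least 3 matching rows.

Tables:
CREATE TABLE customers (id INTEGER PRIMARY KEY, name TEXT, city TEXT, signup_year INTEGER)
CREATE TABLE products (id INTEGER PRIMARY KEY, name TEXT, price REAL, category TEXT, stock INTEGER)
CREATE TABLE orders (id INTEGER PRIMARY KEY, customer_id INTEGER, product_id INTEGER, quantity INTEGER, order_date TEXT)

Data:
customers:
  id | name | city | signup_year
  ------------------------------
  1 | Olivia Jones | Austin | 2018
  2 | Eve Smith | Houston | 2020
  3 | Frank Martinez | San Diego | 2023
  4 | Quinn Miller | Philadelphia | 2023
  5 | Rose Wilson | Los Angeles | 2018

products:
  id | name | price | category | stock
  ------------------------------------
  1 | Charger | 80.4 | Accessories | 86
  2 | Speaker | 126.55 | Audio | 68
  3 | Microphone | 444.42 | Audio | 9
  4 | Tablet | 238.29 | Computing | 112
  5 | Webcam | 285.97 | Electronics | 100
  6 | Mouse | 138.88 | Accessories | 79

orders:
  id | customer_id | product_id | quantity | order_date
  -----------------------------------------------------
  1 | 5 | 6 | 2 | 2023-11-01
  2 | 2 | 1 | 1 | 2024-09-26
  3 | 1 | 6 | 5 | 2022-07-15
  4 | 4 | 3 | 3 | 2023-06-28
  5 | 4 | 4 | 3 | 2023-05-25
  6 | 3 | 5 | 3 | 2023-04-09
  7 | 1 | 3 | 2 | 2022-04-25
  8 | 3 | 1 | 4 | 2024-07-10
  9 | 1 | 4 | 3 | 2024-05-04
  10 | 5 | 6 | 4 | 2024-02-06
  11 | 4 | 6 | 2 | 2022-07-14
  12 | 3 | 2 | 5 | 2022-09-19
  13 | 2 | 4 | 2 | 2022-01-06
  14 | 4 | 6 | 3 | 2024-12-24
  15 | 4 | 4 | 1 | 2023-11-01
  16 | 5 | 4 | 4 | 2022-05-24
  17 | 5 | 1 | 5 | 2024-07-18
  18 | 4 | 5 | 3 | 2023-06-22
SELECT p.name, COUNT(*) AS n FROM orders c JOIN products p ON c.product_id = p.id GROUP BY p.id, p.name HAVING COUNT(*) >= 3

Execution result:
name | n
Charger | 3
Tablet | 5
Mouse | 5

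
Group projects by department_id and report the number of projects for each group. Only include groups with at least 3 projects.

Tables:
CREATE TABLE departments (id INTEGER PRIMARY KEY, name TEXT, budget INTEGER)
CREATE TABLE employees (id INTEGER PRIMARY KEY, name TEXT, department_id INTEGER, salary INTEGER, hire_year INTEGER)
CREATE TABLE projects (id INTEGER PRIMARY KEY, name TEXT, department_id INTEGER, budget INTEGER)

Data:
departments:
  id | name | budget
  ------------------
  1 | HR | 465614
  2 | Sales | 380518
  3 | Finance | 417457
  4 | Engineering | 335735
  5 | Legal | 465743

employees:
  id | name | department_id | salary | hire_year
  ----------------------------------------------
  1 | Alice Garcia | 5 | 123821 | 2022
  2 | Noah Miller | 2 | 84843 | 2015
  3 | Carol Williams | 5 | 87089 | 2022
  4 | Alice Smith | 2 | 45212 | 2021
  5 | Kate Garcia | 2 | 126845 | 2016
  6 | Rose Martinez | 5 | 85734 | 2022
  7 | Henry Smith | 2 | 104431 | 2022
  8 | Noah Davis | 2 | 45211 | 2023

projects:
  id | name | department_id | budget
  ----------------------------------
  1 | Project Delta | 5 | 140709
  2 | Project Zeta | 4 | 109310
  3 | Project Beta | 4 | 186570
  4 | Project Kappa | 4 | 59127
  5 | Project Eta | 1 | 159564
SELECT department_id, COUNT(*) AS n FROM projects GROUP BY department_id HAVING COUNT(*) >= 3

Execution result:
department_id | n
4 | 3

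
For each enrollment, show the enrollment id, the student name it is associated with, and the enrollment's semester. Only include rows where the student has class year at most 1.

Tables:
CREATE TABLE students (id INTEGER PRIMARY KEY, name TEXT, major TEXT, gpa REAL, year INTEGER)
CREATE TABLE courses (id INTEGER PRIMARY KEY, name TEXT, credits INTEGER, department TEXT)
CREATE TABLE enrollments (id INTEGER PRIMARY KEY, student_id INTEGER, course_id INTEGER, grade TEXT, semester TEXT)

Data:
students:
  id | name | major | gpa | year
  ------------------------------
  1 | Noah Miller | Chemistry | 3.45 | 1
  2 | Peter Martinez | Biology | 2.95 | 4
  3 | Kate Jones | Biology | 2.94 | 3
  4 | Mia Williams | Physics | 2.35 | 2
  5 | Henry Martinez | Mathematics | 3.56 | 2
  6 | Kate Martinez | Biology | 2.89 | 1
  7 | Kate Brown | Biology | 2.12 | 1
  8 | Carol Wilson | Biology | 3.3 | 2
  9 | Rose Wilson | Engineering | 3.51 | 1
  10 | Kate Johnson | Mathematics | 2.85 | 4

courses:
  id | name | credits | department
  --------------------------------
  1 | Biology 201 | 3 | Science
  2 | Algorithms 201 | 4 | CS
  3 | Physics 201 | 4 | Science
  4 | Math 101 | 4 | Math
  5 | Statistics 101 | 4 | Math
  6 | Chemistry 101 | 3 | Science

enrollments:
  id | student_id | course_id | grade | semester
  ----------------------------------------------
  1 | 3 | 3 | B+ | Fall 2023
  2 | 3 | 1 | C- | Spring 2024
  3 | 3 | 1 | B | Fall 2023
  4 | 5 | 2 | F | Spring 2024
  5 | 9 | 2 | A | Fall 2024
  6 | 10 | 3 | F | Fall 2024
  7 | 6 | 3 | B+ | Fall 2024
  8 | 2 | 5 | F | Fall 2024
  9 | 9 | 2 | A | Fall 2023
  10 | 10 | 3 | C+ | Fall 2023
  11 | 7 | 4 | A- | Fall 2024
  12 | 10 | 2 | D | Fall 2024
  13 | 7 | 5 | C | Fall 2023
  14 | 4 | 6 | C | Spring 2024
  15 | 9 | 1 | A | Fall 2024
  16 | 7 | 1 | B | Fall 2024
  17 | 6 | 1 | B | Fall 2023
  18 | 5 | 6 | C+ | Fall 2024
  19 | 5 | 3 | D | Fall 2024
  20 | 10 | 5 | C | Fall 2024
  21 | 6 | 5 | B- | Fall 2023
SELECT c.id, p.name AS student, c.semester FROM enrollments c JOIN students p ON c.student_id = p.id WHERE p.year <= 1

Execution result:
id | student | semester
5 | Rose Wilson | Fall 2024
7 | Kate Martinez | Fall 2024
9 | Rose Wilson | Fall 2023
11 | Kate Brown | Fall 2024
13 | Kate Brown | Fall 2023
15 | Rose Wilson | Fall 2024
16 | Kate Brown | Fall 2024
17 | Kate Martinez | Fall 2023
21 | Kate Martinez | Fall 2023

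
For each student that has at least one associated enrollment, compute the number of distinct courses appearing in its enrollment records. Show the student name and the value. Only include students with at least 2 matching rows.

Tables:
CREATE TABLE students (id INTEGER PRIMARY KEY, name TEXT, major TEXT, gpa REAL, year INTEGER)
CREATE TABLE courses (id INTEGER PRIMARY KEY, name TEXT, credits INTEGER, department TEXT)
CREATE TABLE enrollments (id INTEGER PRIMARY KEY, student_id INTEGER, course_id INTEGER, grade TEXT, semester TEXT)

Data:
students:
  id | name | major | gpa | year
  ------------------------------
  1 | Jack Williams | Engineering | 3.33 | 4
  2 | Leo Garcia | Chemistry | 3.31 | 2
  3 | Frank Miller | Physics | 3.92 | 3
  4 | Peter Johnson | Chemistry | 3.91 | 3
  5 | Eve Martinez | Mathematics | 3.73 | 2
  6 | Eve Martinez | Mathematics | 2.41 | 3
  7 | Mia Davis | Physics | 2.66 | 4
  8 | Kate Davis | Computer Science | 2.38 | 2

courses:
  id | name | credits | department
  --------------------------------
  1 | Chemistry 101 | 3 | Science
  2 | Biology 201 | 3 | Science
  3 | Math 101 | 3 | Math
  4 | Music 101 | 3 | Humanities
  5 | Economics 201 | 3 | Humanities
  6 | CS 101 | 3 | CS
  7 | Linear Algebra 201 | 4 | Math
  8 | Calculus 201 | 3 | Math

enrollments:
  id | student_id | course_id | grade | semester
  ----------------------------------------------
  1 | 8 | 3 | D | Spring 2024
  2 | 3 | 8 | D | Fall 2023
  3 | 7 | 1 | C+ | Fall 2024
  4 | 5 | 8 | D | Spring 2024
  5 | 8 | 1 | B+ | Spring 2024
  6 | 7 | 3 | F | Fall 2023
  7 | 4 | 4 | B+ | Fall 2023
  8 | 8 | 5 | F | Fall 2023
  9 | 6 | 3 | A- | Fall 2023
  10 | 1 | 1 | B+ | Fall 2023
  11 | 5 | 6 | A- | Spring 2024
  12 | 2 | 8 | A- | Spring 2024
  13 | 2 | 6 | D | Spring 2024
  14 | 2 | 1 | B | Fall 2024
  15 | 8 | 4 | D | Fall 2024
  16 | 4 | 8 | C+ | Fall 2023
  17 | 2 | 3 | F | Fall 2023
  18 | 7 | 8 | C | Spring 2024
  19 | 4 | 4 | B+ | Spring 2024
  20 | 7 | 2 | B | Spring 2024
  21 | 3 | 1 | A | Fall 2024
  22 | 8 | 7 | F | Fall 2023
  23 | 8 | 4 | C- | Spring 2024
SELECT p.name, COUNT(DISTINCT c.course_id) AS distinct_course_count FROM enrollments c JOIN students p ON c.student_id = p.id GROUP BY p.id, p.name HAVING COUNT(*) >= 2

Execution result:
name | distinct_course_count
Leo Garcia | 4
Frank Miller | 2
Peter Johnson | 2
Eve Martinez | 2
Mia Davis | 4
Kate Davis | 5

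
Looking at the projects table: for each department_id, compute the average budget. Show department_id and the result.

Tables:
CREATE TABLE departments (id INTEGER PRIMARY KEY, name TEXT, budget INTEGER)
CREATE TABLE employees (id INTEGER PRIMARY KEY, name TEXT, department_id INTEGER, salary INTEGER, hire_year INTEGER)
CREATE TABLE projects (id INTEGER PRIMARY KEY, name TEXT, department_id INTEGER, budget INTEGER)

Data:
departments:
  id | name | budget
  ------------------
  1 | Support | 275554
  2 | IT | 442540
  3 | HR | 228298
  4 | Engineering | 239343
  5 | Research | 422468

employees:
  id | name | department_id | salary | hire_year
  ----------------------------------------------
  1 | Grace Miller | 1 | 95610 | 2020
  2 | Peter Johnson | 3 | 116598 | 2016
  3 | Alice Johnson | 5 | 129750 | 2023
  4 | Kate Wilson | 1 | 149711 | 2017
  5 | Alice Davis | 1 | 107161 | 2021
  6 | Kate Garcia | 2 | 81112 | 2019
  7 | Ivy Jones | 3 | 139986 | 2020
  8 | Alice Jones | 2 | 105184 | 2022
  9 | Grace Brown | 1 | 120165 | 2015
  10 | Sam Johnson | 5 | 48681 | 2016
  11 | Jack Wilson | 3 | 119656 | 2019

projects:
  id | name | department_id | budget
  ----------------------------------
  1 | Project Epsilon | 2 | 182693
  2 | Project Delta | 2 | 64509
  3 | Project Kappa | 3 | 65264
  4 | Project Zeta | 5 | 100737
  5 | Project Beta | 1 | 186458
SELECT department_id, AVG(budget) AS avg_budget FROM projects GROUP BY department_id

Execution result:
department_id | avg_budget
1 | 186458.00
2 | 123601.00
3 | 65264.00
5 | 100737.00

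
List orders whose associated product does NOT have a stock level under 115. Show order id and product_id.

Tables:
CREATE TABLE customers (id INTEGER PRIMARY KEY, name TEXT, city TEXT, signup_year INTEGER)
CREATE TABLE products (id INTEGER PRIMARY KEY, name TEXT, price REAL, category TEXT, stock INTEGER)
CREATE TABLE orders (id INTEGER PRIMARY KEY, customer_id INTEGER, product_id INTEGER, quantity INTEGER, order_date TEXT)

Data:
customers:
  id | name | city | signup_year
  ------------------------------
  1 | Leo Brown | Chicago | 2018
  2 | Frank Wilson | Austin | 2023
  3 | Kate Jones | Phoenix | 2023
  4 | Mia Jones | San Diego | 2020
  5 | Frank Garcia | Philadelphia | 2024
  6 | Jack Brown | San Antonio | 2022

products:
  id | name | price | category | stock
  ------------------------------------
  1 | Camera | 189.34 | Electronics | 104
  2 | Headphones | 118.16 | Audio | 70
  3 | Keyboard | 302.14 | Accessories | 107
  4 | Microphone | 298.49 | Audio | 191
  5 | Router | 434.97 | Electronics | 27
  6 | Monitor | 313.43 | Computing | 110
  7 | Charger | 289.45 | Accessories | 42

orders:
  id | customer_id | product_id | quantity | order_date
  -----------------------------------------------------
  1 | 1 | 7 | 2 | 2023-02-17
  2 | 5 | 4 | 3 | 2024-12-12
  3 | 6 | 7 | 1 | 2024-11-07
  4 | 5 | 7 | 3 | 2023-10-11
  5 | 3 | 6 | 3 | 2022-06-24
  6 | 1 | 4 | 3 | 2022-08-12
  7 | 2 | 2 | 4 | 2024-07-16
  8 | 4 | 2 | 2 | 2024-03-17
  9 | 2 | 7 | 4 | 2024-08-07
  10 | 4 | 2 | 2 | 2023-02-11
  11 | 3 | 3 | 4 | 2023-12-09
SELECT id, product_id FROM orders WHERE product_id NOT IN (SELECT id FROM products WHERE stock < 115)

Execution result:
id | product_id
2 | 4
6 | 4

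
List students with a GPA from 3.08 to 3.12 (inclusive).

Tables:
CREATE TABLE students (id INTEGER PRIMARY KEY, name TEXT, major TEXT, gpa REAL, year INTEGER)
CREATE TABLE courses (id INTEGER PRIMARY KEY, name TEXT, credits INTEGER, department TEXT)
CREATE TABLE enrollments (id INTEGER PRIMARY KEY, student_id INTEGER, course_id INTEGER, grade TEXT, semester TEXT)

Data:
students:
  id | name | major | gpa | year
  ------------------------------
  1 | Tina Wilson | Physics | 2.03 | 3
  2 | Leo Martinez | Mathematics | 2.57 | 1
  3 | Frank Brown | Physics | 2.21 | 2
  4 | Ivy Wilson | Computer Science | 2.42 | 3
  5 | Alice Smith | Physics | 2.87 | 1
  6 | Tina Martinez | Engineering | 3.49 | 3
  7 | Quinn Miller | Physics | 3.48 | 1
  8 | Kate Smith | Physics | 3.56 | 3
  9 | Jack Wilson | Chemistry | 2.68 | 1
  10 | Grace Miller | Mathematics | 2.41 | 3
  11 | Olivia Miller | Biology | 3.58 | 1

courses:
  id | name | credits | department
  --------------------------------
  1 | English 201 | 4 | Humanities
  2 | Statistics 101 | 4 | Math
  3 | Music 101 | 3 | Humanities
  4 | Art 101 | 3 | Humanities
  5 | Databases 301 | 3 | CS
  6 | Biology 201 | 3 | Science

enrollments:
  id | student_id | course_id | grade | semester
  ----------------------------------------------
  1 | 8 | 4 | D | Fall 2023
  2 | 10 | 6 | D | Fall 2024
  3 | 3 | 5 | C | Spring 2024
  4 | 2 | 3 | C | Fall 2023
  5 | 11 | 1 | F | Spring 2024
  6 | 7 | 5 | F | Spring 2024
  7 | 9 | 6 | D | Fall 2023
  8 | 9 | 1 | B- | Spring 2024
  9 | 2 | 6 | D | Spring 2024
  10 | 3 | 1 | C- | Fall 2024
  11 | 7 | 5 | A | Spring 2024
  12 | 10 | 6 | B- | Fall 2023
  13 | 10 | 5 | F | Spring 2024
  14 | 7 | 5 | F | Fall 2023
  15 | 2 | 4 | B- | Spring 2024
SELECT name, gpa FROM students WHERE gpa BETWEEN 3.08 AND 3.12

Execution result:
(no rows)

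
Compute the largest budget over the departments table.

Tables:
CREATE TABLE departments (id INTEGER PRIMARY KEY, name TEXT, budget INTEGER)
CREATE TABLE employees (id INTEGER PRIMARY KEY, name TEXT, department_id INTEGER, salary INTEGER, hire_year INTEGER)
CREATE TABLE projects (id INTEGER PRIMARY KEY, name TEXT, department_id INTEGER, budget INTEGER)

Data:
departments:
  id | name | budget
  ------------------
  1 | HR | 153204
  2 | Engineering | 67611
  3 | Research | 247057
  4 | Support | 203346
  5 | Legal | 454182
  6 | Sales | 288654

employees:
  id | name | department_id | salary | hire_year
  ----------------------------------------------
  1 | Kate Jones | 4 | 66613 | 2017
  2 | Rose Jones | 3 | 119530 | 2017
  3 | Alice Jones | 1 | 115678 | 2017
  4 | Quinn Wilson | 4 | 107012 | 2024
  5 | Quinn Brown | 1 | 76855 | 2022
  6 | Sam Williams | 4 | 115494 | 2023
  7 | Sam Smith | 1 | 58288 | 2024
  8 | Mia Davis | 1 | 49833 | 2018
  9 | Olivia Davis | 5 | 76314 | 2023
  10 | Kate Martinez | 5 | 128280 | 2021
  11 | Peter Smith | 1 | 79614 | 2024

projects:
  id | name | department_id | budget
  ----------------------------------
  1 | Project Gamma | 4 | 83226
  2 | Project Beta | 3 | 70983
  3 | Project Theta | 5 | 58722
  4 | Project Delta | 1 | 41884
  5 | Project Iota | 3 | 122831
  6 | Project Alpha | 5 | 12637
SELECT MAX(budget) FROM departments

Execution result:
454182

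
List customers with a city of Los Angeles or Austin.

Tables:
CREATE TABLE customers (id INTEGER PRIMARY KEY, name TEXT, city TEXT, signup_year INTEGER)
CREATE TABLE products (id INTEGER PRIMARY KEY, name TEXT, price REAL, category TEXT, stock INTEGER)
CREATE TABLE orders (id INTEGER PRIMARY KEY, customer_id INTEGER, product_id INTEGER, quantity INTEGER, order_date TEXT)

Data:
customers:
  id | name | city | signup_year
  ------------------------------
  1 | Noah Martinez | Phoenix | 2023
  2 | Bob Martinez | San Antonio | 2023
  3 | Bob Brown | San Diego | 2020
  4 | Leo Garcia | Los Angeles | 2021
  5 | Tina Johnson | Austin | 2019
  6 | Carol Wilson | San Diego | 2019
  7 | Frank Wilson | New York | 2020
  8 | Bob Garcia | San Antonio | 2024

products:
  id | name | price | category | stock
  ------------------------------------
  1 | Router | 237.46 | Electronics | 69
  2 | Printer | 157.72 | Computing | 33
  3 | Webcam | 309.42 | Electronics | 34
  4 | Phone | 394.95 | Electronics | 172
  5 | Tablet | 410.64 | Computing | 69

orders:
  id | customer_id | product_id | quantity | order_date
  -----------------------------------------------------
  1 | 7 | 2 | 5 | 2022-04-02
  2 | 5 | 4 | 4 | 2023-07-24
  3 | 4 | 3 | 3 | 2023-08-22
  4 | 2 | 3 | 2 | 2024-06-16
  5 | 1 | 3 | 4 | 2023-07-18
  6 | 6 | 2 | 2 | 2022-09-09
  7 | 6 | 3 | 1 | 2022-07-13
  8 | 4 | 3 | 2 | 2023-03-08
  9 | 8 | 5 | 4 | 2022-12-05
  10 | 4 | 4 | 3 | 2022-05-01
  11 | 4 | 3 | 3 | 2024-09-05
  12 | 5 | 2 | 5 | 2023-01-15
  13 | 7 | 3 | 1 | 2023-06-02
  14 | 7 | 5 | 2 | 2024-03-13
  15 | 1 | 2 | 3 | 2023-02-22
SELECT name, city FROM customers WHERE city IN ('Los Angeles', 'Austin')

Execution result:
name | city
Leo Garcia | Los Angeles
Tina Johnson | Austin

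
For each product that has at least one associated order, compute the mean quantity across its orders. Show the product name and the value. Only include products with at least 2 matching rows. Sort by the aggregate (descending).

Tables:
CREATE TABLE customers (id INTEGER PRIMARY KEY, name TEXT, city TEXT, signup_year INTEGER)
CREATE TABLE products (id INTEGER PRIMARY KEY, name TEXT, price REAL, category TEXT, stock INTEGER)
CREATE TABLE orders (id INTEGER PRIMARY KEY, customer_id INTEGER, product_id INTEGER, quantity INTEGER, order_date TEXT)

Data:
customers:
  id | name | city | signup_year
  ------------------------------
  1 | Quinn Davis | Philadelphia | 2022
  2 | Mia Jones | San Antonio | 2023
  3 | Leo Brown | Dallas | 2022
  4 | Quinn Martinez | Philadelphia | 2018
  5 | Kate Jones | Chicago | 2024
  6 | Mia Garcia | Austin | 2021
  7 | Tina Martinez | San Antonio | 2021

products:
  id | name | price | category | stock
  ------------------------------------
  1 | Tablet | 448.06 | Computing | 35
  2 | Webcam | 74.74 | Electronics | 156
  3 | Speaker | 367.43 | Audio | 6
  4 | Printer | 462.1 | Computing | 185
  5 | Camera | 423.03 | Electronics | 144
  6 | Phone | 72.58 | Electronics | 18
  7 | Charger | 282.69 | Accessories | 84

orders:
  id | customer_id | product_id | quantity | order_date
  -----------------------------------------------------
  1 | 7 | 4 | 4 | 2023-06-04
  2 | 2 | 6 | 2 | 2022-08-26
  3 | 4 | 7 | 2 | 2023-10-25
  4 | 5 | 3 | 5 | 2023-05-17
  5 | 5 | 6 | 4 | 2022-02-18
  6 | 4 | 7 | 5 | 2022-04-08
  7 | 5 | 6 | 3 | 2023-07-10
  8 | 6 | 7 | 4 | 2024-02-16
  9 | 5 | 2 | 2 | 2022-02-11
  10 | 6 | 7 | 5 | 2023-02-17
SELECT p.name, AVG(c.quantity) AS avg_quantity FROM orders c JOIN products p ON c.product_id = p.id GROUP BY p.id, p.name HAVING COUNT(*) >= 2 ORDER BY avg_quantity DESC

Execution result:
name | avg_quantity
Charger | 4.00
Phone | 3.00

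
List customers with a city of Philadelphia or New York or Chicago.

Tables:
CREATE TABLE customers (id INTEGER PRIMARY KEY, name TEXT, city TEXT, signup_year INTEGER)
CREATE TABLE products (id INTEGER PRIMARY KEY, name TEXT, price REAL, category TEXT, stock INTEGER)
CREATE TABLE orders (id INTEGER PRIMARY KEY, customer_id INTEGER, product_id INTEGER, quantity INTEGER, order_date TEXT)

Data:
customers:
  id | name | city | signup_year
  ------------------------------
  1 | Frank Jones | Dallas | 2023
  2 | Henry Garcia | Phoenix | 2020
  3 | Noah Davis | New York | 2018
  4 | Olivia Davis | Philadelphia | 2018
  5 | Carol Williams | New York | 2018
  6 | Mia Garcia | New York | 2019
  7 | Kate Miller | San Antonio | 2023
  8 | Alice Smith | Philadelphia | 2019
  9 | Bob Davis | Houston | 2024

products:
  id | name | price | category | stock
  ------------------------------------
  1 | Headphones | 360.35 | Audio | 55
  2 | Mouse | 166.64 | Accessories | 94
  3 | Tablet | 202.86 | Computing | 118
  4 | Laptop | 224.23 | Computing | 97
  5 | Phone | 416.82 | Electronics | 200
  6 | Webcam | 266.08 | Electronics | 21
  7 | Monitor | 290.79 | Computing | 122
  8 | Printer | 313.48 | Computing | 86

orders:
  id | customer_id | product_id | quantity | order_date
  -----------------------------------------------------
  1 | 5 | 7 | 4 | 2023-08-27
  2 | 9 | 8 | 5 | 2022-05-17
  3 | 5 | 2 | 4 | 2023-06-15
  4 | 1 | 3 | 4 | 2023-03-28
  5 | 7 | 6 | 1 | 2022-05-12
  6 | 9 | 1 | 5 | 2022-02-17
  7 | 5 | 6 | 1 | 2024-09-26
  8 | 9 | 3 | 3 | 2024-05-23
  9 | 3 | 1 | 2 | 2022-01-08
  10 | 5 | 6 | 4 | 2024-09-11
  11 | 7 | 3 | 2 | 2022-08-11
SELECT name, city FROM customers WHERE city IN ('Philadelphia', 'New York', 'Chicago')

Execution result:
name | city
Noah Davis | New York
Olivia Davis | Philadelphia
Carol Williams | New York
Mia Garcia | New York
Alice Smith | Philadelphia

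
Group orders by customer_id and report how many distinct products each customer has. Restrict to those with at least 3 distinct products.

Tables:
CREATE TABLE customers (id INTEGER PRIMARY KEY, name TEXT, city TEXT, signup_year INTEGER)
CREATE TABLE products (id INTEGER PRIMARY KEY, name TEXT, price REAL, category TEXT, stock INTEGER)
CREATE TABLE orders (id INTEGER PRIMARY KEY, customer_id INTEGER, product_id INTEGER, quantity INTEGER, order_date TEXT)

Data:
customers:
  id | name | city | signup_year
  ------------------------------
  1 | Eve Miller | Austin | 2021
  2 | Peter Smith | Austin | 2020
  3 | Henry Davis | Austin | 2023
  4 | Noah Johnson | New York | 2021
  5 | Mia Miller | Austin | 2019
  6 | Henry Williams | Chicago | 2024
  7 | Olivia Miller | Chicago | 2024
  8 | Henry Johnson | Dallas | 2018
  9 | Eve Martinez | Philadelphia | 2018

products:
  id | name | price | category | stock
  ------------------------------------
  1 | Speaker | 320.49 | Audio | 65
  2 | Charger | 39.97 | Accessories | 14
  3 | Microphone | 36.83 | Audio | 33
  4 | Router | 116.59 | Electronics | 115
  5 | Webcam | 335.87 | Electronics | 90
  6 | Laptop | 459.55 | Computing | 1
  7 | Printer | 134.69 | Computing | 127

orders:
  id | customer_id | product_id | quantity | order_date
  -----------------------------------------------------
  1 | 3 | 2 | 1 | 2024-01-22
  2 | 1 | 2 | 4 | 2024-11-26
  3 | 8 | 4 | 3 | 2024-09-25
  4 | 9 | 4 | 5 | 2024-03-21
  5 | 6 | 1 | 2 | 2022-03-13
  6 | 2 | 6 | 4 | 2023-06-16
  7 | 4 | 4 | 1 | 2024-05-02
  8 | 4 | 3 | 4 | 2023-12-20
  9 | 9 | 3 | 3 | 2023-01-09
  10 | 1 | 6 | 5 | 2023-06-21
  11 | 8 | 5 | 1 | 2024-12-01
SELECT customer_id, COUNT(DISTINCT product_id) AS distinct_product_count FROM orders GROUP BY customer_id HAVING COUNT(DISTINCT product_id) >= 3

Execution result:
(no rows)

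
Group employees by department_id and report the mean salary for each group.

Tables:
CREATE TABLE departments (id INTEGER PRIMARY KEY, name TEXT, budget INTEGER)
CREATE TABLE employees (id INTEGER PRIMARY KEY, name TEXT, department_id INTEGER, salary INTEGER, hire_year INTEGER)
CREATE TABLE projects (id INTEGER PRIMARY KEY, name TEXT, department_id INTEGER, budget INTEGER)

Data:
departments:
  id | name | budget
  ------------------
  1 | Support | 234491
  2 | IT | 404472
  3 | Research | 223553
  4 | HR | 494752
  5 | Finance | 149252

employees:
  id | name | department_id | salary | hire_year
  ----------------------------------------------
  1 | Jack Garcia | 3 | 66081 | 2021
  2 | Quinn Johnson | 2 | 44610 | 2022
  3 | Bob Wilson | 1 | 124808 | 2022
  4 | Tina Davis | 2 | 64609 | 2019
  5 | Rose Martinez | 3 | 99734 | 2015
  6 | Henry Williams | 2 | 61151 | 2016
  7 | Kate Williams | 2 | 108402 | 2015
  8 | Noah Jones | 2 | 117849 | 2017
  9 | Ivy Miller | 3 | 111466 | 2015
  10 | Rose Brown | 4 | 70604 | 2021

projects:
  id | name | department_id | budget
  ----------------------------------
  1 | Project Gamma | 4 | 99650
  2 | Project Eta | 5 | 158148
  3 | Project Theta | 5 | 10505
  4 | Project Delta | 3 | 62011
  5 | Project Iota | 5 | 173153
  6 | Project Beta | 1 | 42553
SELECT department_id, AVG(salary) AS avg_salary FROM employees GROUP BY department_id

Execution result:
department_id | avg_salary
1 | 124808.00
2 | 79324.20
3 | 92427.00
4 | 70604.00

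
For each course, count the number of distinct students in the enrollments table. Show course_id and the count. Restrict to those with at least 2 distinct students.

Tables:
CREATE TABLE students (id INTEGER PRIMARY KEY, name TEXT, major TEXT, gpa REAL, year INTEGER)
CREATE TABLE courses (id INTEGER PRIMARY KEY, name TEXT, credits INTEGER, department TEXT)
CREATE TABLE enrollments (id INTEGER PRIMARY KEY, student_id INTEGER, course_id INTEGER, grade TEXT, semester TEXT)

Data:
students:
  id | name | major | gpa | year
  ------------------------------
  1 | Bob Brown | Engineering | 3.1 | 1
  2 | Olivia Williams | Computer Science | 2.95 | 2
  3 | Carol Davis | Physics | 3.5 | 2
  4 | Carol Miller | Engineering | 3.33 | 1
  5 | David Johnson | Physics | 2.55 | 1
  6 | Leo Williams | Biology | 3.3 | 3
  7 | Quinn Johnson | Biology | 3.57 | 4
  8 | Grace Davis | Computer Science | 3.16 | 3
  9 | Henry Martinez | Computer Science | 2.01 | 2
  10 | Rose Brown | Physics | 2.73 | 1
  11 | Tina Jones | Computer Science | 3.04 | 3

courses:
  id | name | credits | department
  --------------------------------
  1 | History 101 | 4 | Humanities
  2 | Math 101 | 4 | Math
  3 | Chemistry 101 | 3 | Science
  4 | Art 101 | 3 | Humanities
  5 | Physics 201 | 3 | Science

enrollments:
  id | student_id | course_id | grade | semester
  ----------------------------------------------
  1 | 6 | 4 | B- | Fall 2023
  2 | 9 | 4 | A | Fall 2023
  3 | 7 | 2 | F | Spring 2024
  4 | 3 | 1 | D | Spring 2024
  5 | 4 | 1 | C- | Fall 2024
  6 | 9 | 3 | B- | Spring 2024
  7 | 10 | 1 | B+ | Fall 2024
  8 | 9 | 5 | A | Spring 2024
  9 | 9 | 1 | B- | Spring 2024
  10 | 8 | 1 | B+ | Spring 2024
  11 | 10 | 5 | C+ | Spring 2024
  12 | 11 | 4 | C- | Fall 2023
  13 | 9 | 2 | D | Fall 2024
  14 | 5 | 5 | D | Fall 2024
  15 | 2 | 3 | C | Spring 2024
SELECT course_id, COUNT(DISTINCT student_id) AS distinct_student_count FROM enrollments GROUP BY course_id HAVING COUNT(DISTINCT student_id) >= 2

Execution result:
course_id | distinct_student_count
1 | 5
2 | 2
3 | 2
4 | 3
5 | 3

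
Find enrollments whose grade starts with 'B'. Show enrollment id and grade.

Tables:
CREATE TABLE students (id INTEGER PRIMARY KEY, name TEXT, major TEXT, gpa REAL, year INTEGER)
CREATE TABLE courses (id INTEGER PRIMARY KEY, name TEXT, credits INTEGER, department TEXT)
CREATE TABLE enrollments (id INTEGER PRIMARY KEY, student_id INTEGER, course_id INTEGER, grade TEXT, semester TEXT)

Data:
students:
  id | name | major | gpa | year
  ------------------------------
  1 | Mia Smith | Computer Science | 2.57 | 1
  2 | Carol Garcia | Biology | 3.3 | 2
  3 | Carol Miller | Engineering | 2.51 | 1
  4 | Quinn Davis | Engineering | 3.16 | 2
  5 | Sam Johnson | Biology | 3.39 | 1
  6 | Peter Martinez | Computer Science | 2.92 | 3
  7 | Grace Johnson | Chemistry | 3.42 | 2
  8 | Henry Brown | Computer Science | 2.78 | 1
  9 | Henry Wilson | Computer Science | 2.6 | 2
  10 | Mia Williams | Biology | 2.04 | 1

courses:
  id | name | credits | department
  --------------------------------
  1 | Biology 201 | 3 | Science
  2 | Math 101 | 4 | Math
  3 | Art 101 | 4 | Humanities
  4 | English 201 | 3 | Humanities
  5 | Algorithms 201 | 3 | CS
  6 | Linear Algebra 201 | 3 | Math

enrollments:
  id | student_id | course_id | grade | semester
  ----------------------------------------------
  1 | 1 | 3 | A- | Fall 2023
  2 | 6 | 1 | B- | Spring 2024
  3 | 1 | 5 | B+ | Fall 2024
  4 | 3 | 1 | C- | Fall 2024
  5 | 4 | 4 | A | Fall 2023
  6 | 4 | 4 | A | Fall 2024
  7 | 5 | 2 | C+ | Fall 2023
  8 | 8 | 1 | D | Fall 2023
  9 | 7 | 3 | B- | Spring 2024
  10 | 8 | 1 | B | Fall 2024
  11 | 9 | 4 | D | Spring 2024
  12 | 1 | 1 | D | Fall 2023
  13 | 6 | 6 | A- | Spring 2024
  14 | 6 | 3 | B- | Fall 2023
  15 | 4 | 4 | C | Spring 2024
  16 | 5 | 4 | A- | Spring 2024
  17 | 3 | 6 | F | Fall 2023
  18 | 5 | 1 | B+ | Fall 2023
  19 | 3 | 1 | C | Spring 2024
SELECT id, grade FROM enrollments WHERE grade LIKE 'B%'

Execution result:
id | grade
2 | B-
3 | B+
9 | B-
10 | B
14 | B-
18 | B+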